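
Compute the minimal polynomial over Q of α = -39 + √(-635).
m_α(x) = x^2 + 78x + 2156

From α + 39 = √(-635), squaring gives (α + 39)^2 = -635, i.e. α^2 + 78α + 1521 = -635, so α^2 + 78α + 2156 = 0. The discriminant of x^2 + 78x + 2156 is (78)^2 - 4·(2156) = 6084 - 8624 = -2540, and 4·(-635) is not a perfect square in Q since -635 is squarefree and ≠ 1. Hence x^2 + 78x + 2156 is irreducible over Q and is the minimal polynomial of α.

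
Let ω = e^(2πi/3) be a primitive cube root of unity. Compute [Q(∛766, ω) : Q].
[Q(∛766, ω) : Q] = 6

[Q(∛766):Q] = 3 (min poly x^3 - 766, irreducible since 766 is not a perfect cube). [Q(ω):Q] = 2 (min poly x^2 + x + 1). Since Q(∛766) ⊂ R and ω ∉ R, we have ω ∉ Q(∛766), so x^2 + x + 1 remains irreducible over Q(∛766) and [Q(∛766, ω) : Q(∛766)] = 2. By the tower law, [Q(∛766, ω) : Q] = 3 · 2 = 6. (In fact Q(∛766, ω) is the splitting field of x^3 - 766 over Q.)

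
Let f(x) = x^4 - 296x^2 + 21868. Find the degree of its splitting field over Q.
[K : Q] = 4

Solving the quadratic in x^2: x^2 = (296 ± √(296^2 - 4·21868))/2 = (296 ± √144)/2 = (296 ± 12)/2, giving x^2 = 154 or x^2 = 142. So f(x) = (x^2 - 154)(x^2 - 142) and the roots of f are ±√154, ±√142. Hence the splitting field is K = Q(√154, √142). Since 154 and 142 are distinct squarefree integers > 1, their product 21868 is not a perfect square, so √142 ∉ Q(√154). By the tower law [K:Q] = [Q(√154,√142):Q(√154)] · [Q(√154):Q] = 2 · 2 = 4.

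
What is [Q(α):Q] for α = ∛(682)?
[Q(α):Q] = 3

The minimal polynomial of α is x^3 - 682, irreducible over Q since 682 is not a perfect cube (so x^3 - 682 has no rational root). Hence [Q(α):Q] = deg(m_α) = 3.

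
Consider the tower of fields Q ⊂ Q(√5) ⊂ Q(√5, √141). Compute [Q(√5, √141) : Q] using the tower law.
[Q(√5, √141) : Q] = 4

[Q(√5):Q] = 2 (min poly x^2 - 5, irreducible since 5 is squarefree > 1). For the top step, suppose √141 ∈ Q(√5), say √141 = c + d√5 with c, d ∈ Q. Squaring: 141 = c^2 + 5d^2 + 2cd√5. Since √5 ∉ Q this forces 2cd = 0. If d = 0 then √141 = c ∈ Q, contradicting 141 squarefree > 1. If c = 0 then 141 = 5d^2, so 5·141 = (5d)^2 is a perfect square in Q — but 5·141 = 705 is not a perfect square (since 5 and 141 are distinct squarefree integers). Contradiction. Hence √141 ∉ Q(√5), so x^2 - 141 stays irreducible over Q(√5) and [Q(√5, √141) : Q(√5)] = 2. By the tower law, [Q(√5, √141) : Q] = 2 · 2 = 4.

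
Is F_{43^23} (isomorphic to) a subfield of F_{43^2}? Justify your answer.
No: F_{43^23} is not a subfield of F_{43^2}

F_{p^m} embeds in F_{p^n} iff m | n. Here 23 ∤ 2 (since 2 = 0·23 + 2 with remainder 2 ≠ 0), so F_{43^23} is not a subfield of F_{43^2}. Equivalently: if it were, the tower law would give 23 = [F_{43^23}:F_43] dividing [F_{43^2}:F_43] = 2, contradiction.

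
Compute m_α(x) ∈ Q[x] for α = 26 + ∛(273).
m_α(x) = x^3 - 78x^2 + 2028x - 17849

Set β = α - 26 = ∛(273), so β^3 = 273. Then (α - 26)^3 - 273 = 0, i.e. α is a root of g(x) = (x - 26)^3 - 273 = x^3 - 78x^2 + 2028x - 17849. Since g(x) = h(x - 26) where h(x) = x^3 - 273, and h is irreducible over Q (because 273 is not a perfect cube, so h has no rational root, and a monic cubic with no rational root is irreducible), g is also irreducible (irreducibility is preserved under the substitution x → x - 26). Hence m_α(x) = x^3 - 78x^2 + 2028x - 17849.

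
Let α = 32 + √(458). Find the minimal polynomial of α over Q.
m_α(x) = x^2 - 64x + 566

From α - 32 = √(458), squaring gives (α - 32)^2 = 458, i.e. α^2 - 64α + 1024 = 458, so α^2 - 64α + 566 = 0. The discriminant of x^2 - 64x + 566 is (-64)^2 - 4·(566) = 4096 - 2264 = 1832, and 4·(458) is not a perfect square in Q since 458 is squarefree and ≠ 1. Hence x^2 - 64x + 566 is irreducible over Q and is the minimal polynomial of α.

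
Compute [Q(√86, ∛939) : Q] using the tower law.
[Q(√86, ∛939) : Q] = 6

Let L = Q(√86, ∛939). Since Q(√86) ⊂ L and [Q(√86):Q] = 2, the tower law gives 2 | [L:Q]. Likewise Q(∛939) ⊂ L with [Q(∛939):Q] = 3 (because 939 is not a perfect cube), so 3 | [L:Q]. As gcd(2,3) = 1, [L:Q] is divisible by 6. Conversely L is generated over Q by √86 and ∛939, so [L:Q] ≤ 2·3 = 6. Therefore [Q(√86, ∛939) : Q] = 6.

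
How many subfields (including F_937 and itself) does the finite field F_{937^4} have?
F_{937^4} has 3 subfields

The subfields of F_{p^n} are exactly the fields F_{p^d} for d | n (each is the fixed field of the unique index-d subgroup of Gal(F_{p^n}/F_p) ≅ Z/nZ). The divisors of n = 4 are {1, 2, 4}, giving 3 subfields: F_{937^1}, F_{937^2}, F_{937^4}.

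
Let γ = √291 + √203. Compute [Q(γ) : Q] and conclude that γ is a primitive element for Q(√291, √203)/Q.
[Q(γ) : Q] = 4 (equivalently, Q(γ) = Q(√291, √203))

Obviously Q(γ) ⊆ Q(√291, √203), and [Q(√291, √203):Q] = 4 (since 291, 203 are distinct squarefree integers > 1 with 59073 not a perfect square). To show equality we compute the minimal polynomial of γ. From γ = √291 + √203: γ^2 = 291 + 2√(59073) + 203 = 494 + 2√(59073), so γ^2 - 494 = 2√(59073); squaring, (γ^2 - 494)^2 = 4·59073, i.e. γ^4 - 988γ^2 + 244036 - 236292 = 0, i.e. γ^4 - 988γ^2 + 7744 = 0. So γ is a root of x^4 - 988x^2 + 7744. This polynomial is irreducible over Q: it has no rational root (each ±√291 ± √203 is irrational), and any factorization into two quadratics over Q would force √(59073) ∈ Q (pairing opposite roots) or √291, √203 ∈ Q (other pairings), all impossible. Hence [Q(γ):Q] = 4 = [Q(√291, √203):Q], so Q(γ) = Q(√291, √203).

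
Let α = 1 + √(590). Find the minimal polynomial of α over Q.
m_α(x) = x^2 - 2x - 589

From α - 1 = √(590), squaring gives (α - 1)^2 = 590, i.e. α^2 - 2α + 1 = 590, so α^2 - 2α - 589 = 0. The discriminant of x^2 - 2x - 589 is (-2)^2 - 4·(-589) = 4 + 2356 = 2360, and 4·(590) is not a perfect square in Q since 590 is squarefree and ≠ 1. Hence x^2 - 2x - 589 is irreducible over Q and is the minimal polynomial of α.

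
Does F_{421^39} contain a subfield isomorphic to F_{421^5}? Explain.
No: F_{421^5} is not a subfield of F_{421^39}

F_{p^m} embeds in F_{p^n} iff m | n. Here 5 ∤ 39 (since 39 = 7·5 + 4 with remainder 4 ≠ 0), so F_{421^5} is not a subfield of F_{421^39}. Equivalently: if it were, the tower law would give 5 = [F_{421^5}:F_421] dividing [F_{421^39}:F_421] = 39, contradiction.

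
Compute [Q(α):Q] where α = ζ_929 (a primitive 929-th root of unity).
[Q(α):Q] = 928

The minimal polynomial of ζ_929 over Q is the 929-th cyclotomic polynomial Φ_929(x), which is irreducible over Q and has degree φ(929) = 928. Hence [Q(α):Q] = φ(929) = 928.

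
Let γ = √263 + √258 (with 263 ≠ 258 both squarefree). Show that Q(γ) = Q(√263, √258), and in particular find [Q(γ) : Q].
[Q(γ) : Q] = 4 (equivalently, Q(γ) = Q(√263, √258))

Obviously Q(γ) ⊆ Q(√263, √258), and [Q(√263, √258):Q] = 4 (since 263, 258 are distinct squarefree integers > 1 with 67854 not a perfect square). To show equality we compute the minimal polynomial of γ. From γ = √263 + √258: γ^2 = 263 + 2√(67854) + 258 = 521 + 2√(67854), so γ^2 - 521 = 2√(67854); squaring, (γ^2 - 521)^2 = 4·67854, i.e. γ^4 - 1042γ^2 + 271441 - 271416 = 0, i.e. γ^4 - 1042γ^2 + 25 = 0. So γ is a root of x^4 - 1042x^2 + 25. This polynomial is irreducible over Q: it has no rational root (each ±√263 ± √258 is irrational), and any factorization into two quadratics over Q would force √(67854) ∈ Q (pairing opposite roots) or √263, √258 ∈ Q (other pairings), all impossible. Hence [Q(γ):Q] = 4 = [Q(√263, √258):Q], so Q(γ) = Q(√263, √258).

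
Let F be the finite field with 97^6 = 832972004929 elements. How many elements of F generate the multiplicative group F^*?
There are φ(832972004928) = 232679817216 primitive elements

F_q^* is cyclic of order q - 1 = 832972004928. A cyclic group of order m has exactly φ(m) generators. Here m = 832972004928 = 2^6 · 3^2 · 7^2 · 67 · 139 · 3169, so the number of primitive elements is φ(832972004928) = 232679817216.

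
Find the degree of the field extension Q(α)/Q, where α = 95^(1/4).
[Q(α):Q] = 4

α is a root of x^4 - 95. By Eisenstein's criterion at the prime p = 5 (which divides the constant term 95 but p^2 = 25 does not, since 95 is squarefree), x^4 - 95 is irreducible over Q. Hence [Q(α):Q] = 4.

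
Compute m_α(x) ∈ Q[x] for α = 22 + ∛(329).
m_α(x) = x^3 - 66x^2 + 1452x - 10977

Set β = α - 22 = ∛(329), so β^3 = 329. Then (α - 22)^3 - 329 = 0, i.e. α is a root of g(x) = (x - 22)^3 - 329 = x^3 - 66x^2 + 1452x - 10977. Since g(x) = h(x - 22) where h(x) = x^3 - 329, and h is irreducible over Q (because 329 is not a perfect cube, so h has no rational root, and a monic cubic with no rational root is irreducible), g is also irreducible (irreducibility is preserved under the substitution x → x - 22). Hence m_α(x) = x^3 - 66x^2 + 1452x - 10977.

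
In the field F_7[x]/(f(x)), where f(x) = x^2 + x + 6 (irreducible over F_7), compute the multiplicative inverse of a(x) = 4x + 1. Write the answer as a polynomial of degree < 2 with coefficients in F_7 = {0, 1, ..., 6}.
a(x)^(-1) ≡ 5x + 2 (mod f(x))

Since f is irreducible over F_7, F_7[x]/(f) is a field and a(x) ≠ 0 has an inverse. Apply the extended Euclidean algorithm to f(x) and a(x) in F_7[x]: f(x) = (2x + 5)·a(x) + (1). The last nonzero remainder is the constant 1 = gcd(f, a) in F_7. Back-substituting through the division chain expresses 1 = s(x)·a(x) + t(x)·f(x) with s(x) ≡ 5x + 2 (mod f), so a(x)^(-1) ≡ s(x) = 5x + 2 (mod f). Check: (4x + 1)·(5x + 2) = 6x^2 + 6x + 2 ≡ 1 (mod x^2 + x + 6).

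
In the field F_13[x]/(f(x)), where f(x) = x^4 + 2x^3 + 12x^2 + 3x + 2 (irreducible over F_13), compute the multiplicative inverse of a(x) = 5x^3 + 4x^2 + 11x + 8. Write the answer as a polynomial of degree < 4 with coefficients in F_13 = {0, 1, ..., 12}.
a(x)^(-1) ≡ 2x^3 + 10x^2 + 2x (mod f(x))

Since f is irreducible over F_13, F_13[x]/(f) is a field and a(x) ≠ 0 has an inverse. Apply the extended Euclidean algorithm to f(x) and a(x) in F_13[x]: f(x) = (8x + 7)·a(x) + (5x + 11);  a(x) = (x^2 + 9x + 11)·(5x + 11) + (4). The last nonzero remainder is the constant 4 = gcd(f, a) in F_13. Back-substituting through the division chain expresses 4 = s(x)·a(x) + t(x)·f(x) with s(x) ≡ 8x^3 + x^2 + 8x (mod f), so (8x^3 + x^2 + 8x)·a(x) ≡ 4 (mod f). Multiplying by 4^(-1) ≡ 10 in F_13 gives a(x)^(-1) ≡ 10·(8x^3 + x^2 + 8x) ≡ 2x^3 + 10x^2 + 2x (mod f). Check: (5x^3 + 4x^2 + 11x + 8)·(2x^3 + 10x^2 + 2x) = 10x^6 + 6x^5 + 7x^4 + 4x^3 + 11x^2 + 3x ≡ 1 (mod x^4 + 2x^3 + 12x^2 + 3x + 2).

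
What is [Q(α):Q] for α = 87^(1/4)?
[Q(α):Q] = 4

α is a root of x^4 - 87. By Eisenstein's criterion at the prime p = 3 (which divides the constant term 87 but p^2 = 9 does not, since 87 is squarefree), x^4 - 87 is irreducible over Q. Hence [Q(α):Q] = 4.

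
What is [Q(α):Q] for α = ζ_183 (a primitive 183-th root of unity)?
[Q(α):Q] = 120

The minimal polynomial of ζ_183 over Q is the 183-th cyclotomic polynomial Φ_183(x), which is irreducible over Q and has degree φ(183) = 120. Hence [Q(α):Q] = φ(183) = 120.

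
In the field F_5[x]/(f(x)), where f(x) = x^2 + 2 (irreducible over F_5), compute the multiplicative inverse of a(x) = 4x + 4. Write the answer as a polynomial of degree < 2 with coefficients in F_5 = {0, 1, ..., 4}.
a(x)^(-1) ≡ 2x + 3 (mod f(x))

Since f is irreducible over F_5, F_5[x]/(f) is a field and a(x) ≠ 0 has an inverse. Apply the extended Euclidean algorithm to f(x) and a(x) in F_5[x]: f(x) = (4x + 1)·a(x) + (3). The last nonzero remainder is the constant 3 = gcd(f, a) in F_5. Back-substituting through the division chain expresses 3 = s(x)·a(x) + t(x)·f(x) with s(x) ≡ x + 4 (mod f), so (x + 4)·a(x) ≡ 3 (mod f). Multiplying by 3^(-1) ≡ 2 in F_5 gives a(x)^(-1) ≡ 2·(x + 4) ≡ 2x + 3 (mod f). Check: (4x + 4)·(2x + 3) = 3x^2 + 2 ≡ 1 (mod x^2 + 2).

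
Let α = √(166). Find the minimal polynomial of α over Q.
m_α(x) = x^2 - 166

α satisfies α^2 - 166 = 0, so x^2 - 166 annihilates α. Since d = 166 is squarefree and ≠ 1, it is not a perfect square in Q, so x^2 - 166 has no rational root and is therefore irreducible over Q (a degree-2 polynomial over a field is irreducible iff it has no root). Hence m_α(x) = x^2 - 166.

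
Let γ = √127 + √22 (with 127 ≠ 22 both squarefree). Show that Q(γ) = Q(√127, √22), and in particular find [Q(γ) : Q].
[Q(γ) : Q] = 4 (equivalently, Q(γ) = Q(√127, √22))

Obviously Q(γ) ⊆ Q(√127, √22), and [Q(√127, √22):Q] = 4 (since 127, 22 are distinct squarefree integers > 1 with 2794 not a perfect square). To show equality we compute the minimal polynomial of γ. From γ = √127 + √22: γ^2 = 127 + 2√(2794) + 22 = 149 + 2√(2794), so γ^2 - 149 = 2√(2794); squaring, (γ^2 - 149)^2 = 4·2794, i.e. γ^4 - 298γ^2 + 22201 - 11176 = 0, i.e. γ^4 - 298γ^2 + 11025 = 0. So γ is a root of x^4 - 298x^2 + 11025. This polynomial is irreducible over Q: it has no rational root (each ±√127 ± √22 is irrational), and any factorization into two quadratics over Q would force √(2794) ∈ Q (pairing opposite roots) or √127, √22 ∈ Q (other pairings), all impossible. Hence [Q(γ):Q] = 4 = [Q(√127, √22):Q], so Q(γ) = Q(√127, √22).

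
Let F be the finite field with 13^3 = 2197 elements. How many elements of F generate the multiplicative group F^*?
There are φ(2196) = 720 primitive elements

F_q^* is cyclic of order q - 1 = 2196. A cyclic group of order m has exactly φ(m) generators. Here m = 2196 = 2^2 · 3^2 · 61, so the number of primitive elements is φ(2196) = 720.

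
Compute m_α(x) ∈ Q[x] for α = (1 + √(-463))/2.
m_α(x) = x^2 - x + 116

From 2α - 1 = √(-463), squaring gives (2α - 1)^2 = -463, i.e. 4α^2 - 4α + 1 = -463, so α^2 - α + (1 + 463)/4 = 0. Since -463 ≡ 1 (mod 4), (1 + 463)/4 = 116 ∈ Z. The polynomial x^2 - x + 116 has discriminant 1 - 4·(116) = -463, which is not a perfect square in Q (d = -463 is squarefree and ≠ 1), so x^2 - x + 116 is irreducible over Q. It is the minimal polynomial of α.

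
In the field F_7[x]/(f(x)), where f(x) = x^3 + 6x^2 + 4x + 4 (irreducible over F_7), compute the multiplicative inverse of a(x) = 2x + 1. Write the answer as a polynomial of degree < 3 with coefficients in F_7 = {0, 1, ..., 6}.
a(x)^(-1) ≡ 4x^2 + x + 5 (mod f(x))

Since f is irreducible over F_7, F_7[x]/(f) is a field and a(x) ≠ 0 has an inverse. Apply the extended Euclidean algorithm to f(x) and a(x) in F_7[x]: f(x) = (4x^2 + x + 5)·a(x) + (6). The last nonzero remainder is the constant 6 = gcd(f, a) in F_7. Back-substituting through the division chain expresses 6 = s(x)·a(x) + t(x)·f(x) with s(x) ≡ 3x^2 + 6x + 2 (mod f), so (3x^2 + 6x + 2)·a(x) ≡ 6 (mod f). Multiplying by 6^(-1) ≡ 6 in F_7 gives a(x)^(-1) ≡ 6·(3x^2 + 6x + 2) ≡ 4x^2 + x + 5 (mod f). Check: (2x + 1)·(4x^2 + x + 5) = x^3 + 6x^2 + 4x + 5 ≡ 1 (mod x^3 + 6x^2 + 4x + 4).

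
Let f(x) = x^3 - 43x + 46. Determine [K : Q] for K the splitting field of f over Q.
[K : Q] = 6

By the rational root test, any rational root of the monic integer polynomial f(x) = x^3 - 43x + 46 must be an integer dividing the constant term 46, i.e. one of ±{1, 2, 23, 46}. Evaluating: f(1) = 4, f(-1) = 88, f(2) = -32, f(-2) = 124, f(23) = 11224, f(-23) = -11132, f(46) = 95404, f(-46) = -95312; none is 0, so f has no rational root and is therefore irreducible over Q (a cubic with no linear factor over a field is irreducible). For an irreducible cubic, the Galois group is A_3 or S_3 according as the discriminant disc(f) = -4a^3 - 27b^2 = -4·(-43)^3 - 27·(46)^2 = 260896 is or is not a square in Q. Here disc(f) = 260896 is not a perfect square in Q, so the Galois group of f over Q is not contained in A_3 and must be all of S_3. The splitting field has degree |S_3| = 6 over Q, so [K : Q] = 6.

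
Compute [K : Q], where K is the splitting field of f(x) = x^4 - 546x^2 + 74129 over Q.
[K : Q] = 4

Solving the quadratic in x^2: x^2 = (546 ± √(546^2 - 4·74129))/2 = (546 ± √1600)/2 = (546 ± 40)/2, giving x^2 = 293 or x^2 = 253. So f(x) = (x^2 - 293)(x^2 - 253) and the roots of f are ±√293, ±√253. Hence the splitting field is K = Q(√293, √253). Since 293 and 253 are distinct squarefree integers > 1, their product 74129 is not a perfect square, so √253 ∉ Q(√293). By the tower law [K:Q] = [Q(√293,√253):Q(√293)] · [Q(√293):Q] = 2 · 2 = 4.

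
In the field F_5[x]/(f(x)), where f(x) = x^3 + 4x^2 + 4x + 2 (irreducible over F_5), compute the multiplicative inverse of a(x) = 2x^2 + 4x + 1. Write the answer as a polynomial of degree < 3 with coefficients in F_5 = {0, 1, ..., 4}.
a(x)^(-1) ≡ 4x^2 + 4x (mod f(x))

Since f is irreducible over F_5, F_5[x]/(f) is a field and a(x) ≠ 0 has an inverse. Apply the extended Euclidean algorithm to f(x) and a(x) in F_5[x]: f(x) = (3x + 1)·a(x) + (2x + 1);  a(x) = (x + 4)·(2x + 1) + (2). The last nonzero remainder is the constant 2 = gcd(f, a) in F_5. Back-substituting through the division chain expresses 2 = s(x)·a(x) + t(x)·f(x) with s(x) ≡ 3x^2 + 3x (mod f), so (3x^2 + 3x)·a(x) ≡ 2 (mod f). Multiplying by 2^(-1) ≡ 3 in F_5 gives a(x)^(-1) ≡ 3·(3x^2 + 3x) ≡ 4x^2 + 4x (mod f). Check: (2x^2 + 4x + 1)·(4x^2 + 4x) = 3x^4 + 4x^3 + 4x ≡ 1 (mod x^3 + 4x^2 + 4x + 2).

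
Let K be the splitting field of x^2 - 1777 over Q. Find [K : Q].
[K : Q] = 2

f(x) = x^2 - 1777 factors as (x - √1777)(x + √1777). The splitting field is K = Q(√1777). Since 1777 is squarefree and > 1, it is not a perfect square, so x^2 - 1777 is irreducible over Q and [Q(√1777) : Q] = 2. Hence [K : Q] = 2.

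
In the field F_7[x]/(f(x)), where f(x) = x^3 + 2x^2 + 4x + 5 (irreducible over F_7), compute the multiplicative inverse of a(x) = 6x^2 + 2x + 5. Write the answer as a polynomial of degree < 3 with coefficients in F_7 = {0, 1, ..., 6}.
a(x)^(-1) ≡ 2x^2 + 6x + 5 (mod f(x))

Since f is irreducible over F_7, F_7[x]/(f) is a field and a(x) ≠ 0 has an inverse. Apply the extended Euclidean algorithm to f(x) and a(x) in F_7[x]: f(x) = (6x + 3)·a(x) + (3x + 4);  a(x) = (2x + 5)·(3x + 4) + (6). The last nonzero remainder is the constant 6 = gcd(f, a) in F_7. Back-substituting through the division chain expresses 6 = s(x)·a(x) + t(x)·f(x) with s(x) ≡ 5x^2 + x + 2 (mod f), so (5x^2 + x + 2)·a(x) ≡ 6 (mod f). Multiplying by 6^(-1) ≡ 6 in F_7 gives a(x)^(-1) ≡ 6·(5x^2 + x + 2) ≡ 2x^2 + 6x + 5 (mod f). Check: (6x^2 + 2x + 5)·(2x^2 + 6x + 5) = 5x^4 + 5x^3 + 3x^2 + 5x + 4 ≡ 1 (mod x^3 + 2x^2 + 4x + 5).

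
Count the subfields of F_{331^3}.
F_{331^3} has 2 subfields

The subfields of F_{p^n} are exactly the fields F_{p^d} for d | n (each is the fixed field of the unique index-d subgroup of Gal(F_{p^n}/F_p) ≅ Z/nZ). The divisors of n = 3 are {1, 3}, giving 2 subfields: F_{331^1}, F_{331^3}.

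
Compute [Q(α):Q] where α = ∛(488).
[Q(α):Q] = 3

The minimal polynomial of α is x^3 - 488, irreducible over Q since 488 is not a perfect cube (so x^3 - 488 has no rational root). Hence [Q(α):Q] = deg(m_α) = 3.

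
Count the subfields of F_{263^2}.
F_{263^2} has 2 subfields

The subfields of F_{p^n} are exactly the fields F_{p^d} for d | n (each is the fixed field of the unique index-d subgroup of Gal(F_{p^n}/F_p) ≅ Z/nZ). The divisors of n = 2 are {1, 2}, giving 2 subfields: F_{263^1}, F_{263^2}.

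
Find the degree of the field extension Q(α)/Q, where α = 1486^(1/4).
[Q(α):Q] = 4

α is a root of x^4 - 1486. By Eisenstein's criterion at the prime p = 2 (which divides the constant term 1486 but p^2 = 4 does not, since 1486 is squarefree), x^4 - 1486 is irreducible over Q. Hence [Q(α):Q] = 4.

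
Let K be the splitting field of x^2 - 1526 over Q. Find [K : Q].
[K : Q] = 2

f(x) = x^2 - 1526 factors as (x - √1526)(x + √1526). The splitting field is K = Q(√1526). Since 1526 is squarefree and > 1, it is not a perfect square, so x^2 - 1526 is irreducible over Q and [Q(√1526) : Q] = 2. Hence [K : Q] = 2.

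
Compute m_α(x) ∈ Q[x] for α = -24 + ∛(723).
m_α(x) = x^3 + 72x^2 + 1728x + 13101

Set β = α + 24 = ∛(723), so β^3 = 723. Then (α + 24)^3 - 723 = 0, i.e. α is a root of g(x) = (x + 24)^3 - 723 = x^3 + 72x^2 + 1728x + 13101. Since g(x) = h(x + 24) where h(x) = x^3 - 723, and h is irreducible over Q (because 723 is not a perfect cube, so h has no rational root, and a monic cubic with no rational root is irreducible), g is also irreducible (irreducibility is preserved under the substitution x → x + 24). Hence m_α(x) = x^3 + 72x^2 + 1728x + 13101.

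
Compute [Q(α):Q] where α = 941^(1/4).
[Q(α):Q] = 4

α is a root of x^4 - 941. By Eisenstein's criterion at the prime p = 941 (which divides the constant term 941 but p^2 = 885481 does not, since 941 is squarefree), x^4 - 941 is irreducible over Q. Hence [Q(α):Q] = 4.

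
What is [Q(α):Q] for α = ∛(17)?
[Q(α):Q] = 3

The minimal polynomial of α is x^3 - 17, irreducible over Q since 17 is not a perfect cube (so x^3 - 17 has no rational root). Hence [Q(α):Q] = deg(m_α) = 3.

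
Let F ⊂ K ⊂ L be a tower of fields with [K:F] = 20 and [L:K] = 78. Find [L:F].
[L:F] = 1560

The tower law says that for any tower of field extensions F ⊂ K ⊂ L with finite degrees, [L:F] = [L:K] · [K:F]. Here this gives [L:F] = 78 · 20 = 1560.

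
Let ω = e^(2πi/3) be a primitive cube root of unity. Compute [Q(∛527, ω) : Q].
[Q(∛527, ω) : Q] = 6

[Q(∛527):Q] = 3 (min poly x^3 - 527, irreducible since 527 is not a perfect cube). [Q(ω):Q] = 2 (min poly x^2 + x + 1). Since Q(∛527) ⊂ R and ω ∉ R, we have ω ∉ Q(∛527), so x^2 + x + 1 remains irreducible over Q(∛527) and [Q(∛527, ω) : Q(∛527)] = 2. By the tower law, [Q(∛527, ω) : Q] = 3 · 2 = 6. (In fact Q(∛527, ω) is the splitting field of x^3 - 527 over Q.)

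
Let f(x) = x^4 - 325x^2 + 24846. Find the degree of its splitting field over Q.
[K : Q] = 4

Solving the quadratic in x^2: x^2 = (325 ± √(325^2 - 4·24846))/2 = (325 ± √6241)/2 = (325 ± 79)/2, giving x^2 = 123 or x^2 = 202. So f(x) = (x^2 - 123)(x^2 - 202) and the roots of f are ±√123, ±√202. Hence the splitting field is K = Q(√123, √202). Since 123 and 202 are distinct squarefree integers > 1, their product 24846 is not a perfect square, so √202 ∉ Q(√123). By the tower law [K:Q] = [Q(√123,√202):Q(√123)] · [Q(√123):Q] = 2 · 2 = 4.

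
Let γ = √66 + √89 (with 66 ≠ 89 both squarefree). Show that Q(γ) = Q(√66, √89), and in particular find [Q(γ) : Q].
[Q(γ) : Q] = 4 (equivalently, Q(γ) = Q(√66, √89))

Obviously Q(γ) ⊆ Q(√66, √89), and [Q(√66, √89):Q] = 4 (since 66, 89 are distinct squarefree integers > 1 with 5874 not a perfect square). To show equality we compute the minimal polynomial of γ. From γ = √66 + √89: γ^2 = 66 + 2√(5874) + 89 = 155 + 2√(5874), so γ^2 - 155 = 2√(5874); squaring, (γ^2 - 155)^2 = 4·5874, i.e. γ^4 - 310γ^2 + 24025 - 23496 = 0, i.e. γ^4 - 310γ^2 + 529 = 0. So γ is a root of x^4 - 310x^2 + 529. This polynomial is irreducible over Q: it has no rational root (each ±√66 ± √89 is irrational), and any factorization into two quadratics over Q would force √(5874) ∈ Q (pairing opposite roots) or √66, √89 ∈ Q (other pairings), all impossible. Hence [Q(γ):Q] = 4 = [Q(√66, √89):Q], so Q(γ) = Q(√66, √89).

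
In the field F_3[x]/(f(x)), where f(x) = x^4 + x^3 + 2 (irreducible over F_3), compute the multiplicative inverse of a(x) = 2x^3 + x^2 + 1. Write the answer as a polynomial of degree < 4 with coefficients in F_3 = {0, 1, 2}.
a(x)^(-1) ≡ x^3 + 2x^2 + 2 (mod f(x))

Since f is irreducible over F_3, F_3[x]/(f) is a field and a(x) ≠ 0 has an inverse. Apply the extended Euclidean algorithm to f(x) and a(x) in F_3[x]: f(x) = (2x + 1)·a(x) + (2x^2 + x + 1);  a(x) = (x)·(2x^2 + x + 1) + (2x + 1);  (2x^2 + x + 1) = (x)·(2x + 1) + (1). The last nonzero remainder is the constant 1 = gcd(f, a) in F_3. Back-substituting through the division chain expresses 1 = s(x)·a(x) + t(x)·f(x) with s(x) ≡ x^3 + 2x^2 + 2 (mod f), so a(x)^(-1) ≡ s(x) = x^3 + 2x^2 + 2 (mod f). Check: (2x^3 + x^2 + 1)·(x^3 + 2x^2 + 2) = 2x^6 + 2x^5 + 2x^4 + 2x^3 + x^2 + 2 ≡ 1 (mod x^4 + x^3 + 2).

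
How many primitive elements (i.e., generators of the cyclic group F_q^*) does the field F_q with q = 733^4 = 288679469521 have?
There are φ(288679469520) = 69687336960 primitive elements

F_q^* is cyclic of order q - 1 = 288679469520. A cyclic group of order m has exactly φ(m) generators. Here m = 288679469520 = 2^4 · 3 · 5 · 13 · 61 · 367 · 4133, so the number of primitive elements is φ(288679469520) = 69687336960.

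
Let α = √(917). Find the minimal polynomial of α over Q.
m_α(x) = x^2 - 917

α satisfies α^2 - 917 = 0, so x^2 - 917 annihilates α. Since d = 917 is squarefree and ≠ 1, it is not a perfect square in Q, so x^2 - 917 has no rational root and is therefore irreducible over Q (a degree-2 polynomial over a field is irreducible iff it has no root). Hence m_α(x) = x^2 - 917.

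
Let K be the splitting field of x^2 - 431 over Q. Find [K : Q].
[K : Q] = 2

f(x) = x^2 - 431 factors as (x - √431)(x + √431). The splitting field is K = Q(√431). Since 431 is squarefree and > 1, it is not a perfect square, so x^2 - 431 is irreducible over Q and [Q(√431) : Q] = 2. Hence [K : Q] = 2.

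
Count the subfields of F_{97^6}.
F_{97^6} has 4 subfields

The subfields of F_{p^n} are exactly the fields F_{p^d} for d | n (each is the fixed field of the unique index-d subgroup of Gal(F_{p^n}/F_p) ≅ Z/nZ). The divisors of n = 6 are {1, 2, 3, 6}, giving 4 subfields: F_{97^1}, F_{97^2}, F_{97^3}, F_{97^6}.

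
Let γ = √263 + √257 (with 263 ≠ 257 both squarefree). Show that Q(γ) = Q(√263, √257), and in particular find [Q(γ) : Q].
[Q(γ) : Q] = 4 (equivalently, Q(γ) = Q(√263, √257))

Obviously Q(γ) ⊆ Q(√263, √257), and [Q(√263, √257):Q] = 4 (since 263, 257 are distinct squarefree integers > 1 with 67591 not a perfect square). To show equality we compute the minimal polynomial of γ. From γ = √263 + √257: γ^2 = 263 + 2√(67591) + 257 = 520 + 2√(67591), so γ^2 - 520 = 2√(67591); squaring, (γ^2 - 520)^2 = 4·67591, i.e. γ^4 - 1040γ^2 + 270400 - 270364 = 0, i.e. γ^4 - 1040γ^2 + 36 = 0. So γ is a root of x^4 - 1040x^2 + 36. This polynomial is irreducible over Q: it has no rational root (each ±√263 ± √257 is irrational), and any factorization into two quadratics over Q would force √(67591) ∈ Q (pairing opposite roots) or √263, √257 ∈ Q (other pairings), all impossible. Hence [Q(γ):Q] = 4 = [Q(√263, √257):Q], so Q(γ) = Q(√263, √257).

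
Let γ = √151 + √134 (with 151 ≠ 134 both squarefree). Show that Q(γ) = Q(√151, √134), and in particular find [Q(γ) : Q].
[Q(γ) : Q] = 4 (equivalently, Q(γ) = Q(√151, √134))

Obviously Q(γ) ⊆ Q(√151, √134), and [Q(√151, √134):Q] = 4 (since 151, 134 are distinct squarefree integers > 1 with 20234 not a perfect square). To show equality we compute the minimal polynomial of γ. From γ = √151 + √134: γ^2 = 151 + 2√(20234) + 134 = 285 + 2√(20234), so γ^2 - 285 = 2√(20234); squaring, (γ^2 - 285)^2 = 4·20234, i.e. γ^4 - 570γ^2 + 81225 - 80936 = 0, i.e. γ^4 - 570γ^2 + 289 = 0. So γ is a root of x^4 - 570x^2 + 289. This polynomial is irreducible over Q: it has no rational root (each ±√151 ± √134 is irrational), and any factorization into two quadratics over Q would force √(20234) ∈ Q (pairing opposite roots) or √151, √134 ∈ Q (other pairings), all impossible. Hence [Q(γ):Q] = 4 = [Q(√151, √134):Q], so Q(γ) = Q(√151, √134).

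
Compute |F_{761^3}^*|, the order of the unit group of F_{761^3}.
|F_{761^3}^*| = 440711080

F_{761^3} has 761^3 = 440711081 elements; its multiplicative group consists of all nonzero elements, so |F_{761^3}^*| = 440711081 - 1 = 440711080. (It is cyclic since any finite subgroup of the multiplicative group of a field is cyclic.)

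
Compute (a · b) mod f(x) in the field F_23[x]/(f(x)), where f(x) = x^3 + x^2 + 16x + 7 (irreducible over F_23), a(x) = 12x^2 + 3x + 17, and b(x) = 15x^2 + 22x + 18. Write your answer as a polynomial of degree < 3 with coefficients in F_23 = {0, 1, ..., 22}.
a · b ≡ 12x^2 + 2x + 1 (mod f(x))

Multiply in F_23[x]: a(x)·b(x) = (12x^2 + 3x + 17)·(15x^2 + 22x + 18) = 19x^4 + 10x^3 + 8x^2 + 14x + 7. This has degree ≥ 3, so divide by f(x) over F_23: 19x^4 + 10x^3 + 8x^2 + 14x + 7 = (19x + 14)·(x^3 + x^2 + 16x + 7) + (12x^2 + 2x + 1). Hence a·b ≡ 12x^2 + 2x + 1 (mod f). (F_23[x]/(f) is a field with 23^3 = 12167 elements since f is irreducible of degree 3.)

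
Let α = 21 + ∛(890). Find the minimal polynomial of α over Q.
m_α(x) = x^3 - 63x^2 + 1323x - 10151

Set β = α - 21 = ∛(890), so β^3 = 890. Then (α - 21)^3 - 890 = 0, i.e. α is a root of g(x) = (x - 21)^3 - 890 = x^3 - 63x^2 + 1323x - 10151. Since g(x) = h(x - 21) where h(x) = x^3 - 890, and h is irreducible over Q (because 890 is not a perfect cube, so h has no rational root, and a monic cubic with no rational root is irreducible), g is also irreducible (irreducibility is preserved under the substitution x → x - 21). Hence m_α(x) = x^3 - 63x^2 + 1323x - 10151.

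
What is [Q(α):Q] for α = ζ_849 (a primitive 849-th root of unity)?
[Q(α):Q] = 564

The minimal polynomial of ζ_849 over Q is the 849-th cyclotomic polynomial Φ_849(x), which is irreducible over Q and has degree φ(849) = 564. Hence [Q(α):Q] = φ(849) = 564.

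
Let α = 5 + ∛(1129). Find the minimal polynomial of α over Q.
m_α(x) = x^3 - 15x^2 + 75x - 1254

Set β = α - 5 = ∛(1129), so β^3 = 1129. Then (α - 5)^3 - 1129 = 0, i.e. α is a root of g(x) = (x - 5)^3 - 1129 = x^3 - 15x^2 + 75x - 1254. Since g(x) = h(x - 5) where h(x) = x^3 - 1129, and h is irreducible over Q (because 1129 is not a perfect cube, so h has no rational root, and a monic cubic with no rational root is irreducible), g is also irreducible (irreducibility is preserved under the substitution x → x - 5). Hence m_α(x) = x^3 - 15x^2 + 75x - 1254.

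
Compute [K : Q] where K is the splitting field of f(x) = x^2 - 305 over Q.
[K : Q] = 2

f(x) = x^2 - 305 factors as (x - √305)(x + √305). The splitting field is K = Q(√305). Since 305 is squarefree and > 1, it is not a perfect square, so x^2 - 305 is irreducible over Q and [Q(√305) : Q] = 2. Hence [K : Q] = 2.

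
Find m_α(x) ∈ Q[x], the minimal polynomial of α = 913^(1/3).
m_α(x) = x^3 - 913

α satisfies α^3 = 913, so x^3 - 913 annihilates α. By the rational root test, a rational root p/q (in lowest terms) of x^3 - 913 would satisfy p^3 = 913 q^3, forcing q = 1 and p^3 = 913; but 913 is not a perfect cube, contradiction. A monic cubic over Q with no rational root is irreducible (any nontrivial factorization would include a linear factor). Hence x^3 - 913 is the minimal polynomial of α, and in particular [Q(α):Q] = 3.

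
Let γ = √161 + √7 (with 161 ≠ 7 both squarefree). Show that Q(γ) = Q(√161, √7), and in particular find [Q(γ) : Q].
[Q(γ) : Q] = 4 (equivalently, Q(γ) = Q(√161, √7))

Obviously Q(γ) ⊆ Q(√161, √7), and [Q(√161, √7):Q] = 4 (since 161, 7 are distinct squarefree integers > 1 with 1127 not a perfect square). To show equality we compute the minimal polynomial of γ. From γ = √161 + √7: γ^2 = 161 + 2√(1127) + 7 = 168 + 2√(1127), so γ^2 - 168 = 2√(1127); squaring, (γ^2 - 168)^2 = 4·1127, i.e. γ^4 - 336γ^2 + 28224 - 4508 = 0, i.e. γ^4 - 336γ^2 + 23716 = 0. So γ is a root of x^4 - 336x^2 + 23716. This polynomial is irreducible over Q: it has no rational root (each ±√161 ± √7 is irrational), and any factorization into two quadratics over Q would force √(1127) ∈ Q (pairing opposite roots) or √161, √7 ∈ Q (other pairings), all impossible. Hence [Q(γ):Q] = 4 = [Q(√161, √7):Q], so Q(γ) = Q(√161, √7).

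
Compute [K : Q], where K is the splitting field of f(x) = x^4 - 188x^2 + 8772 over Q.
[K : Q] = 4

Solving the quadratic in x^2: x^2 = (188 ± √(188^2 - 4·8772))/2 = (188 ± √256)/2 = (188 ± 16)/2, giving x^2 = 86 or x^2 = 102. So f(x) = (x^2 - 86)(x^2 - 102) and the roots of f are ±√86, ±√102. Hence the splitting field is K = Q(√86, √102). Since 86 and 102 are distinct squarefree integers > 1, their product 8772 is not a perfect square, so √102 ∉ Q(√86). By the tower law [K:Q] = [Q(√86,√102):Q(√86)] · [Q(√86):Q] = 2 · 2 = 4.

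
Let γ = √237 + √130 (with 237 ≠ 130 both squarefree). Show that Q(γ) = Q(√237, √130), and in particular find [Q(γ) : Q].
[Q(γ) : Q] = 4 (equivalently, Q(γ) = Q(√237, √130))

Obviously Q(γ) ⊆ Q(√237, √130), and [Q(√237, √130):Q] = 4 (since 237, 130 are distinct squarefree integers > 1 with 30810 not a perfect square). To show equality we compute the minimal polynomial of γ. From γ = √237 + √130: γ^2 = 237 + 2√(30810) + 130 = 367 + 2√(30810), so γ^2 - 367 = 2√(30810); squaring, (γ^2 - 367)^2 = 4·30810, i.e. γ^4 - 734γ^2 + 134689 - 123240 = 0, i.e. γ^4 - 734γ^2 + 11449 = 0. So γ is a root of x^4 - 734x^2 + 11449. This polynomial is irreducible over Q: it has no rational root (each ±√237 ± √130 is irrational), and any factorization into two quadratics over Q would force √(30810) ∈ Q (pairing opposite roots) or √237, √130 ∈ Q (other pairings), all impossible. Hence [Q(γ):Q] = 4 = [Q(√237, √130):Q], so Q(γ) = Q(√237, √130).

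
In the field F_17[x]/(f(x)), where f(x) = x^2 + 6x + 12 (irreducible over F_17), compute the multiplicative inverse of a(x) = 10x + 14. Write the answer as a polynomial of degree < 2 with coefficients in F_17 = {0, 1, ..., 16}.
a(x)^(-1) ≡ 2x + 16 (mod f(x))

Since f is irreducible over F_17, F_17[x]/(f) is a field and a(x) ≠ 0 has an inverse. Apply the extended Euclidean algorithm to f(x) and a(x) in F_17[x]: f(x) = (12x + 11)·a(x) + (11). The last nonzero remainder is the constant 11 = gcd(f, a) in F_17. Back-substituting through the division chain expresses 11 = s(x)·a(x) + t(x)·f(x) with s(x) ≡ 5x + 6 (mod f), so (5x + 6)·a(x) ≡ 11 (mod f). Multiplying by 11^(-1) ≡ 14 in F_17 gives a(x)^(-1) ≡ 14·(5x + 6) ≡ 2x + 16 (mod f). Check: (10x + 14)·(2x + 16) = 3x^2 + x + 3 ≡ 1 (mod x^2 + 6x + 12).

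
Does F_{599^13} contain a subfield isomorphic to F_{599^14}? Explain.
No: F_{599^14} is not a subfield of F_{599^13}

F_{p^m} embeds in F_{p^n} iff m | n. Here 14 ∤ 13 (since 13 = 0·14 + 13 with remainder 13 ≠ 0), so F_{599^14} is not a subfield of F_{599^13}. Equivalently: if it were, the tower law would give 14 = [F_{599^14}:F_599] dividing [F_{599^13}:F_599] = 13, contradiction.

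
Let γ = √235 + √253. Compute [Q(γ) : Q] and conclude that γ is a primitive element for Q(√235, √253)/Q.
[Q(γ) : Q] = 4 (equivalently, Q(γ) = Q(√235, √253))

Obviously Q(γ) ⊆ Q(√235, √253), and [Q(√235, √253):Q] = 4 (since 235, 253 are distinct squarefree integers > 1 with 59455 not a perfect square). To show equality we compute the minimal polynomial of γ. From γ = √235 + √253: γ^2 = 235 + 2√(59455) + 253 = 488 + 2√(59455), so γ^2 - 488 = 2√(59455); squaring, (γ^2 - 488)^2 = 4·59455, i.e. γ^4 - 976γ^2 + 238144 - 237820 = 0, i.e. γ^4 - 976γ^2 + 324 = 0. So γ is a root of x^4 - 976x^2 + 324. This polynomial is irreducible over Q: it has no rational root (each ±√235 ± √253 is irrational), and any factorization into two quadratics over Q would force √(59455) ∈ Q (pairing opposite roots) or √235, √253 ∈ Q (other pairings), all impossible. Hence [Q(γ):Q] = 4 = [Q(√235, √253):Q], so Q(γ) = Q(√235, √253).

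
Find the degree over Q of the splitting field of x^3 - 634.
[K : Q] = 6

The roots of x^3 - 634 are ∛634, ω∛634, ω^2∛634 where ω = e^(2πi/3) is a primitive cube root of unity, so K = Q(∛634, ω). Now [Q(∛634):Q] = 3 (since 634 is not a perfect cube, x^3 - 634 is irreducible) and [Q(ω):Q] = 2. Both 2 and 3 divide [K:Q], and [K:Q] ≤ 3·2 = 6, so [K:Q] = 6. (Equivalently: Q(∛634) ⊂ R but ω ∉ R, so [K : Q(∛634)] = 2.)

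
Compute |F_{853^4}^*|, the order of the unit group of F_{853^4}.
|F_{853^4}^*| = 529414856880

F_{853^4} has 853^4 = 529414856881 elements; its multiplicative group consists of all nonzero elements, so |F_{853^4}^*| = 529414856881 - 1 = 529414856880. (It is cyclic since any finite subgroup of the multiplicative group of a field is cyclic.)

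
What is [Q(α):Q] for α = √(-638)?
[Q(α):Q] = 2

[Q(α):Q] equals the degree of the minimal polynomial of α. Here α^2 = -638 and x^2 + 638 is irreducible (d = -638 is squarefree, ≠ 1, hence not a square), so deg(m_α) = 2. Thus [Q(α):Q] = 2.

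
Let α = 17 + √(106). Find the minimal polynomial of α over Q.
m_α(x) = x^2 - 34x + 183

From α - 17 = √(106), squaring gives (α - 17)^2 = 106, i.e. α^2 - 34α + 289 = 106, so α^2 - 34α + 183 = 0. The discriminant of x^2 - 34x + 183 is (-34)^2 - 4·(183) = 1156 - 732 = 424, and 4·(106) is not a perfect square in Q since 106 is squarefree and ≠ 1. Hence x^2 - 34x + 183 is irreducible over Q and is the minimal polynomial of α.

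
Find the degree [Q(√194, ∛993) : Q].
[Q(√194, ∛993) : Q] = 6

Let L = Q(√194, ∛993). Since Q(√194) ⊂ L and [Q(√194):Q] = 2, the tower law gives 2 | [L:Q]. Likewise Q(∛993) ⊂ L with [Q(∛993):Q] = 3 (because 993 is not a perfect cube), so 3 | [L:Q]. As gcd(2,3) = 1, [L:Q] is divisible by 6. Conversely L is generated over Q by √194 and ∛993, so [L:Q] ≤ 2·3 = 6. Therefore [Q(√194, ∛993) : Q] = 6.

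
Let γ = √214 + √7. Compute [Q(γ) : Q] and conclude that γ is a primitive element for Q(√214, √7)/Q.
[Q(γ) : Q] = 4 (equivalently, Q(γ) = Q(√214, √7))

Obviously Q(γ) ⊆ Q(√214, √7), and [Q(√214, √7):Q] = 4 (since 214, 7 are distinct squarefree integers > 1 with 1498 not a perfect square). To show equality we compute the minimal polynomial of γ. From γ = √214 + √7: γ^2 = 214 + 2√(1498) + 7 = 221 + 2√(1498), so γ^2 - 221 = 2√(1498); squaring, (γ^2 - 221)^2 = 4·1498, i.e. γ^4 - 442γ^2 + 48841 - 5992 = 0, i.e. γ^4 - 442γ^2 + 42849 = 0. So γ is a root of x^4 - 442x^2 + 42849. This polynomial is irreducible over Q: it has no rational root (each ±√214 ± √7 is irrational), and any factorization into two quadratics over Q would force √(1498) ∈ Q (pairing opposite roots) or √214, √7 ∈ Q (other pairings), all impossible. Hence [Q(γ):Q] = 4 = [Q(√214, √7):Q], so Q(γ) = Q(√214, √7).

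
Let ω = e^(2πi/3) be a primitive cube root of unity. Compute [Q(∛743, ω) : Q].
[Q(∛743, ω) : Q] = 6

[Q(∛743):Q] = 3 (min poly x^3 - 743, irreducible since 743 is not a perfect cube). [Q(ω):Q] = 2 (min poly x^2 + x + 1). Since Q(∛743) ⊂ R and ω ∉ R, we have ω ∉ Q(∛743), so x^2 + x + 1 remains irreducible over Q(∛743) and [Q(∛743, ω) : Q(∛743)] = 2. By the tower law, [Q(∛743, ω) : Q] = 3 · 2 = 6. (In fact Q(∛743, ω) is the splitting field of x^3 - 743 over Q.)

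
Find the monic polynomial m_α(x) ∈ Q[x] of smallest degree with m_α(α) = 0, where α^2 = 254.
m_α(x) = x^2 - 254

α satisfies α^2 - 254 = 0, so x^2 - 254 annihilates α. Since d = 254 is squarefree and ≠ 1, it is not a perfect square in Q, so x^2 - 254 has no rational root and is therefore irreducible over Q (a degree-2 polynomial over a field is irreducible iff it has no root). Hence m_α(x) = x^2 - 254.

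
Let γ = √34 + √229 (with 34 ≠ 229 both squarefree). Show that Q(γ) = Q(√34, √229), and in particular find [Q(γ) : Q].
[Q(γ) : Q] = 4 (equivalently, Q(γ) = Q(√34, √229))

Obviously Q(γ) ⊆ Q(√34, √229), and [Q(√34, √229):Q] = 4 (since 34, 229 are distinct squarefree integers > 1 with 7786 not a perfect square). To show equality we compute the minimal polynomial of γ. From γ = √34 + √229: γ^2 = 34 + 2√(7786) + 229 = 263 + 2√(7786), so γ^2 - 263 = 2√(7786); squaring, (γ^2 - 263)^2 = 4·7786, i.e. γ^4 - 526γ^2 + 69169 - 31144 = 0, i.e. γ^4 - 526γ^2 + 38025 = 0. So γ is a root of x^4 - 526x^2 + 38025. This polynomial is irreducible over Q: it has no rational root (each ±√34 ± √229 is irrational), and any factorization into two quadratics over Q would force √(7786) ∈ Q (pairing opposite roots) or √34, √229 ∈ Q (other pairings), all impossible. Hence [Q(γ):Q] = 4 = [Q(√34, √229):Q], so Q(γ) = Q(√34, √229).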